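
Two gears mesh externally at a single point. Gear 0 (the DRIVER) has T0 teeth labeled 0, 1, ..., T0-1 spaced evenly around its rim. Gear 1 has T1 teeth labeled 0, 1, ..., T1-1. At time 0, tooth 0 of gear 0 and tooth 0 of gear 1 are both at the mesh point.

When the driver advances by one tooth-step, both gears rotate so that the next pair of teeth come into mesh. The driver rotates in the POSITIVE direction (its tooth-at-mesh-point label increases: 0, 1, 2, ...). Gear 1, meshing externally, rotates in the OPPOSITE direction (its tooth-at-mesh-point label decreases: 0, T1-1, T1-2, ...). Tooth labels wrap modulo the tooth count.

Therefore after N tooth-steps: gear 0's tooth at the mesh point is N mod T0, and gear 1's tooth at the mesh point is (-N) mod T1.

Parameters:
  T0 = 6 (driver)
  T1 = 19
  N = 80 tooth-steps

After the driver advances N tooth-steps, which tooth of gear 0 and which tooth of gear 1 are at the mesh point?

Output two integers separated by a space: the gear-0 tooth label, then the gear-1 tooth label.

Gear 0 (driver, T0=6): tooth at mesh = N mod T0
  80 = 13 * 6 + 2, so 80 mod 6 = 2
  gear 0 tooth = 2
Gear 1 (driven, T1=19): tooth at mesh = (-N) mod T1
  80 = 4 * 19 + 4, so 80 mod 19 = 4
  (-80) mod 19 = (-4) mod 19 = 19 - 4 = 15
Mesh after 80 steps: gear-0 tooth 2 meets gear-1 tooth 15

Answer: 2 15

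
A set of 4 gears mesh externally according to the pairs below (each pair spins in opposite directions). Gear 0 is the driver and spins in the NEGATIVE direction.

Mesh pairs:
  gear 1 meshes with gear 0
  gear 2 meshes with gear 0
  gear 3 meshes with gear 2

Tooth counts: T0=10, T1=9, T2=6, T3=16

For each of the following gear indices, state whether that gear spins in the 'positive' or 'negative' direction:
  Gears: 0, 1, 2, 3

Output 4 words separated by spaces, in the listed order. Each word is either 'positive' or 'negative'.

Answer: negative positive positive negative

Derivation:
Gear 0 (driver): negative (depth 0)
  gear 1: meshes with gear 0 -> depth 1 -> positive (opposite of gear 0)
  gear 2: meshes with gear 0 -> depth 1 -> positive (opposite of gear 0)
  gear 3: meshes with gear 2 -> depth 2 -> negative (opposite of gear 2)
Queried indices 0, 1, 2, 3 -> negative, positive, positive, negative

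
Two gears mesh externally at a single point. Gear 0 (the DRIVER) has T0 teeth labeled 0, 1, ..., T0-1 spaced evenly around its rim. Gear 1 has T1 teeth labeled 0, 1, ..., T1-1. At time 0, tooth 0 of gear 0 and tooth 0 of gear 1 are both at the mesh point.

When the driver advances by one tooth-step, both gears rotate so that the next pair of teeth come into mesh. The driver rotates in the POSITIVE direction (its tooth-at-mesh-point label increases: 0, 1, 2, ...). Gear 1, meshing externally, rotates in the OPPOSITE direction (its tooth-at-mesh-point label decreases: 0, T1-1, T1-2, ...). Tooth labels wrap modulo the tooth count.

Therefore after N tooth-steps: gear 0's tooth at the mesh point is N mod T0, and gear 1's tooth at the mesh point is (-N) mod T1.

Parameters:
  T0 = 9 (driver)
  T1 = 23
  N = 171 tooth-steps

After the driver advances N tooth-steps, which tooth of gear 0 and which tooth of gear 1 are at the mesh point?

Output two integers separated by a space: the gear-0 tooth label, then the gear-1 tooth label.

Gear 0 (driver, T0=9): tooth at mesh = N mod T0
  171 = 19 * 9 + 0, so 171 mod 9 = 0
  gear 0 tooth = 0
Gear 1 (driven, T1=23): tooth at mesh = (-N) mod T1
  171 = 7 * 23 + 10, so 171 mod 23 = 10
  (-171) mod 23 = (-10) mod 23 = 23 - 10 = 13
Mesh after 171 steps: gear-0 tooth 0 meets gear-1 tooth 13

Answer: 0 13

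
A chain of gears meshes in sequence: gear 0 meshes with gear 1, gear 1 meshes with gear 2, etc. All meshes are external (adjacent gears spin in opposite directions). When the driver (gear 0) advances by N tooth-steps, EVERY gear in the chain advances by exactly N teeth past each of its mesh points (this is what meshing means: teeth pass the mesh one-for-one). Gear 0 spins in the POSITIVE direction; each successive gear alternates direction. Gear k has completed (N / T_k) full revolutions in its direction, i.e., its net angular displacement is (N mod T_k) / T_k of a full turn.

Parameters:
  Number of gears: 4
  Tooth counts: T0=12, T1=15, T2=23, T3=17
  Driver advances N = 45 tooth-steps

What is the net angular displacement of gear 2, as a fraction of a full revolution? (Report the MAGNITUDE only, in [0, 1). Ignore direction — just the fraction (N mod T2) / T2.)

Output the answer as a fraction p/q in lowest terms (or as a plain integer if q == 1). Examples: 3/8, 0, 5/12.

Answer: 22/23

Derivation:
Chain of 4 gears, tooth counts: [12, 15, 23, 17]
  gear 0: T0=12, direction=positive, advance = 45 mod 12 = 9 teeth = 9/12 turn
  gear 1: T1=15, direction=negative, advance = 45 mod 15 = 0 teeth = 0/15 turn
  gear 2: T2=23, direction=positive, advance = 45 mod 23 = 22 teeth = 22/23 turn
  gear 3: T3=17, direction=negative, advance = 45 mod 17 = 11 teeth = 11/17 turn
Gear 2: 45 mod 23 = 22
Fraction = 22 / 23 = 22/23 (gcd(22,23)=1) = 22/23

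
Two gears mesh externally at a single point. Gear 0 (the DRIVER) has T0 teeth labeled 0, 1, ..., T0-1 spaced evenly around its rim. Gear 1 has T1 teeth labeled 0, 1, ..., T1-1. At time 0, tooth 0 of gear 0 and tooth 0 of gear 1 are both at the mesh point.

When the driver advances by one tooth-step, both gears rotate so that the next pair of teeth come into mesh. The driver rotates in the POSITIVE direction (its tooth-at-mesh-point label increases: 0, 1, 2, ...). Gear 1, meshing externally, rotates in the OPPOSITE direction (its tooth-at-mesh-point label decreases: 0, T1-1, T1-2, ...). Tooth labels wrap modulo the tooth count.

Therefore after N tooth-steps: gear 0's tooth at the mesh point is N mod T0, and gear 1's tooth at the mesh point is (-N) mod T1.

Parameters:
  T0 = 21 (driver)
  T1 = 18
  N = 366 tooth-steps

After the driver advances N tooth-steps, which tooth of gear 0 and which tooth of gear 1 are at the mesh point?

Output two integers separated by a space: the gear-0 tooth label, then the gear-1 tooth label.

Answer: 9 12

Derivation:
Gear 0 (driver, T0=21): tooth at mesh = N mod T0
  366 = 17 * 21 + 9, so 366 mod 21 = 9
  gear 0 tooth = 9
Gear 1 (driven, T1=18): tooth at mesh = (-N) mod T1
  366 = 20 * 18 + 6, so 366 mod 18 = 6
  (-366) mod 18 = (-6) mod 18 = 18 - 6 = 12
Mesh after 366 steps: gear-0 tooth 9 meets gear-1 tooth 12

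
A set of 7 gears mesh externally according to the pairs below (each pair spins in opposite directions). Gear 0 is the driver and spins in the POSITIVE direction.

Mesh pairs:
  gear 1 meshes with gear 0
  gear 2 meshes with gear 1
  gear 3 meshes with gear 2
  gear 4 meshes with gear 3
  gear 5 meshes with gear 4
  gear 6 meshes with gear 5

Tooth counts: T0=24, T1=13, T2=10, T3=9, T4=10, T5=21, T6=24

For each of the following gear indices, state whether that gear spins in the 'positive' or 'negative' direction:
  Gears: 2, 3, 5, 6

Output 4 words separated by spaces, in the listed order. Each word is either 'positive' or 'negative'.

Gear 0 (driver): positive (depth 0)
  gear 1: meshes with gear 0 -> depth 1 -> negative (opposite of gear 0)
  gear 2: meshes with gear 1 -> depth 2 -> positive (opposite of gear 1)
  gear 3: meshes with gear 2 -> depth 3 -> negative (opposite of gear 2)
  gear 4: meshes with gear 3 -> depth 4 -> positive (opposite of gear 3)
  gear 5: meshes with gear 4 -> depth 5 -> negative (opposite of gear 4)
  gear 6: meshes with gear 5 -> depth 6 -> positive (opposite of gear 5)
Queried indices 2, 3, 5, 6 -> positive, negative, negative, positive

Answer: positive negative negative positive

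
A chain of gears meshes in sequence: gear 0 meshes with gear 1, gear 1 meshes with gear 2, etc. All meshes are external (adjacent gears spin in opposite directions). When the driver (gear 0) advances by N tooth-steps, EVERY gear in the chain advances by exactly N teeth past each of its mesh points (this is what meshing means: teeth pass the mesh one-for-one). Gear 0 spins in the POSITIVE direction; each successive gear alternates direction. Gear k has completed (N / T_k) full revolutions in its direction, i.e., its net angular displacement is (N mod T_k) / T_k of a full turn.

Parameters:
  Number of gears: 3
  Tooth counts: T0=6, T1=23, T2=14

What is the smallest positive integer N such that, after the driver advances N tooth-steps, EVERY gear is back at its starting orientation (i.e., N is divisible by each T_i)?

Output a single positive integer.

Answer: 966

Derivation:
Gear k returns to start when N is a multiple of T_k.
All gears at start simultaneously when N is a common multiple of [6, 23, 14]; the smallest such N is lcm(6, 23, 14).
Start: lcm = T0 = 6
Fold in T1=23: gcd(6, 23) = 1; lcm(6, 23) = 6 * 23 / 1 = 138 / 1 = 138
Fold in T2=14: gcd(138, 14) = 2; lcm(138, 14) = 138 * 14 / 2 = 1932 / 2 = 966
Full cycle length = 966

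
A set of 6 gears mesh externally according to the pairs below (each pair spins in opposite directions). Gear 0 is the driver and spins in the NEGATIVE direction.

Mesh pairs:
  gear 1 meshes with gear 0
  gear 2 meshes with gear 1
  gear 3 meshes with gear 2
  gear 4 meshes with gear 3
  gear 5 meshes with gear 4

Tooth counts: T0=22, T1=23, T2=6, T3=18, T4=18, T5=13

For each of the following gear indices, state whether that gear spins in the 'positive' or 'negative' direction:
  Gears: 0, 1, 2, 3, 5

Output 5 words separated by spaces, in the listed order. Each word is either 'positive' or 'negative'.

Gear 0 (driver): negative (depth 0)
  gear 1: meshes with gear 0 -> depth 1 -> positive (opposite of gear 0)
  gear 2: meshes with gear 1 -> depth 2 -> negative (opposite of gear 1)
  gear 3: meshes with gear 2 -> depth 3 -> positive (opposite of gear 2)
  gear 4: meshes with gear 3 -> depth 4 -> negative (opposite of gear 3)
  gear 5: meshes with gear 4 -> depth 5 -> positive (opposite of gear 4)
Queried indices 0, 1, 2, 3, 5 -> negative, positive, negative, positive, positive

Answer: negative positive negative positive positive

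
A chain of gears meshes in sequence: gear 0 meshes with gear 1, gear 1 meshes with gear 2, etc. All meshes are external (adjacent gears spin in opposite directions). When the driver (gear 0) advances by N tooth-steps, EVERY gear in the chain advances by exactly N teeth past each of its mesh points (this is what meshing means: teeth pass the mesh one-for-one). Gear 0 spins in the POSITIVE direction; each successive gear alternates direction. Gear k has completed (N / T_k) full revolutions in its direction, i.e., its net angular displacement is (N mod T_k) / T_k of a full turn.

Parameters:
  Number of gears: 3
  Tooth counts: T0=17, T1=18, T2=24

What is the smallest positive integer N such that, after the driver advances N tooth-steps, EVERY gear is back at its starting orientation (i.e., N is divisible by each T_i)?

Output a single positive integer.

Answer: 1224

Derivation:
Gear k returns to start when N is a multiple of T_k.
All gears at start simultaneously when N is a common multiple of [17, 18, 24]; the smallest such N is lcm(17, 18, 24).
Start: lcm = T0 = 17
Fold in T1=18: gcd(17, 18) = 1; lcm(17, 18) = 17 * 18 / 1 = 306 / 1 = 306
Fold in T2=24: gcd(306, 24) = 6; lcm(306, 24) = 306 * 24 / 6 = 7344 / 6 = 1224
Full cycle length = 1224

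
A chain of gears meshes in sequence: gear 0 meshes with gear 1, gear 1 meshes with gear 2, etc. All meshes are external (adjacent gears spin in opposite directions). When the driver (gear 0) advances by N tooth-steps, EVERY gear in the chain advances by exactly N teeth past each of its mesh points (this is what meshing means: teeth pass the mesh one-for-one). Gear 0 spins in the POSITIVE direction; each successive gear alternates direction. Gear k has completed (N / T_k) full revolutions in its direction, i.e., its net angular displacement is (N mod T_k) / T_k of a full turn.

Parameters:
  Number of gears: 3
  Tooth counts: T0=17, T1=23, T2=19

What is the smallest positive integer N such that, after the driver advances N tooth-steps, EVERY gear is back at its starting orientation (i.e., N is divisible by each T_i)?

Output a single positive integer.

Gear k returns to start when N is a multiple of T_k.
All gears at start simultaneously when N is a common multiple of [17, 23, 19]; the smallest such N is lcm(17, 23, 19).
Start: lcm = T0 = 17
Fold in T1=23: gcd(17, 23) = 1; lcm(17, 23) = 17 * 23 / 1 = 391 / 1 = 391
Fold in T2=19: gcd(391, 19) = 1; lcm(391, 19) = 391 * 19 / 1 = 7429 / 1 = 7429
Full cycle length = 7429

Answer: 7429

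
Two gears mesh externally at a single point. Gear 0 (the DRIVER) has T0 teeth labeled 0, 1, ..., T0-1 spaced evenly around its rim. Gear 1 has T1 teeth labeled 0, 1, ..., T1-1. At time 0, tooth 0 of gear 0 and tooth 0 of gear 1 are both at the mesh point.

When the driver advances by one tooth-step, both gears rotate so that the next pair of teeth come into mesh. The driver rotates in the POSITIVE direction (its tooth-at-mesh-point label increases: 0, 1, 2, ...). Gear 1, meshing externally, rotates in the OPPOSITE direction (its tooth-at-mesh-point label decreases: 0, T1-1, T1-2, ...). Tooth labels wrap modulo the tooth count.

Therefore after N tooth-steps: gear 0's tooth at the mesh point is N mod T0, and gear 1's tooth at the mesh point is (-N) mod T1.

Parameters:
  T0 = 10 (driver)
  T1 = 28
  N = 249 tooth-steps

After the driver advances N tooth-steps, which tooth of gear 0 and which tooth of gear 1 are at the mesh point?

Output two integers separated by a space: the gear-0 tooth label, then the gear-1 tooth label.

Gear 0 (driver, T0=10): tooth at mesh = N mod T0
  249 = 24 * 10 + 9, so 249 mod 10 = 9
  gear 0 tooth = 9
Gear 1 (driven, T1=28): tooth at mesh = (-N) mod T1
  249 = 8 * 28 + 25, so 249 mod 28 = 25
  (-249) mod 28 = (-25) mod 28 = 28 - 25 = 3
Mesh after 249 steps: gear-0 tooth 9 meets gear-1 tooth 3

Answer: 9 3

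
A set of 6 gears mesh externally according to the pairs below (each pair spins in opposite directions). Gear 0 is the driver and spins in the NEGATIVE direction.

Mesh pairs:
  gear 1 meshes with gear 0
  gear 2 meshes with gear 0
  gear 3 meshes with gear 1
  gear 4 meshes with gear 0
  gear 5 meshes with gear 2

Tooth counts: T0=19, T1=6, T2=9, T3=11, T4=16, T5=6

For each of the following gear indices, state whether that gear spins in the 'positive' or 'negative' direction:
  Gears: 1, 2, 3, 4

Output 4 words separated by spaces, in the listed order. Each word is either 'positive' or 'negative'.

Gear 0 (driver): negative (depth 0)
  gear 1: meshes with gear 0 -> depth 1 -> positive (opposite of gear 0)
  gear 2: meshes with gear 0 -> depth 1 -> positive (opposite of gear 0)
  gear 3: meshes with gear 1 -> depth 2 -> negative (opposite of gear 1)
  gear 4: meshes with gear 0 -> depth 1 -> positive (opposite of gear 0)
  gear 5: meshes with gear 2 -> depth 2 -> negative (opposite of gear 2)
Queried indices 1, 2, 3, 4 -> positive, positive, negative, positive

Answer: positive positive negative positive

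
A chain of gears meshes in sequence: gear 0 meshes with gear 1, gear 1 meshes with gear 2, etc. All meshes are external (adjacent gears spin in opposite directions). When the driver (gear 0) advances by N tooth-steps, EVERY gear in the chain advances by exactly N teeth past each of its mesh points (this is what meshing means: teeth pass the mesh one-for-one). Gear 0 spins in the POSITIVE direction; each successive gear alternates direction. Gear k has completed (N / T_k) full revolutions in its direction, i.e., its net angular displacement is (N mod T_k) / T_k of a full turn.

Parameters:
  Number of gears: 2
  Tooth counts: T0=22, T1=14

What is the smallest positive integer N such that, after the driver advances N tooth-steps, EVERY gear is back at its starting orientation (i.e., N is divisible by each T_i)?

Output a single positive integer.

Gear k returns to start when N is a multiple of T_k.
All gears at start simultaneously when N is a common multiple of [22, 14]; the smallest such N is lcm(22, 14).
Start: lcm = T0 = 22
Fold in T1=14: gcd(22, 14) = 2; lcm(22, 14) = 22 * 14 / 2 = 308 / 2 = 154
Full cycle length = 154

Answer: 154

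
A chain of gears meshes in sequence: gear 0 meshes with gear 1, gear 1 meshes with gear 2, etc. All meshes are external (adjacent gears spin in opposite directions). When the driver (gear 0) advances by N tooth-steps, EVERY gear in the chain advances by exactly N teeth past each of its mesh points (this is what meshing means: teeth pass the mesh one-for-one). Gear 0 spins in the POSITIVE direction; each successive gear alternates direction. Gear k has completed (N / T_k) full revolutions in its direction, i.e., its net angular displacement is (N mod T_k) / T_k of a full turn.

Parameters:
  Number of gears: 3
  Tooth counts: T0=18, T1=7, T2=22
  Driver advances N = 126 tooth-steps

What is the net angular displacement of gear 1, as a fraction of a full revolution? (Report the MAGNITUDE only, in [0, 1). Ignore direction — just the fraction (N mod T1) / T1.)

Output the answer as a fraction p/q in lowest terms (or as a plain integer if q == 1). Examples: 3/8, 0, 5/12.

Answer: 0

Derivation:
Chain of 3 gears, tooth counts: [18, 7, 22]
  gear 0: T0=18, direction=positive, advance = 126 mod 18 = 0 teeth = 0/18 turn
  gear 1: T1=7, direction=negative, advance = 126 mod 7 = 0 teeth = 0/7 turn
  gear 2: T2=22, direction=positive, advance = 126 mod 22 = 16 teeth = 16/22 turn
Gear 1: 126 mod 7 = 0
Fraction = 0 / 7 = 0/1 (gcd(0,7)=7) = 0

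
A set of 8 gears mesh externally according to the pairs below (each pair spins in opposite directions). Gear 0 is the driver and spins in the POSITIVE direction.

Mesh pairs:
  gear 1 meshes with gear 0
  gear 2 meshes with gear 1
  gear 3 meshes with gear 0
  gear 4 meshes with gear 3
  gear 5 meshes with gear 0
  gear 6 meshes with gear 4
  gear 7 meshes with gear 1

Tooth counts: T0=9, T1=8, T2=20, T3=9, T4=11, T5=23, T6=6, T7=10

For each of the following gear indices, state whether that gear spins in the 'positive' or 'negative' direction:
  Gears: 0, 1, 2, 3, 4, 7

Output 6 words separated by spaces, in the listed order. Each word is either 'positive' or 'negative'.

Gear 0 (driver): positive (depth 0)
  gear 1: meshes with gear 0 -> depth 1 -> negative (opposite of gear 0)
  gear 2: meshes with gear 1 -> depth 2 -> positive (opposite of gear 1)
  gear 3: meshes with gear 0 -> depth 1 -> negative (opposite of gear 0)
  gear 4: meshes with gear 3 -> depth 2 -> positive (opposite of gear 3)
  gear 5: meshes with gear 0 -> depth 1 -> negative (opposite of gear 0)
  gear 6: meshes with gear 4 -> depth 3 -> negative (opposite of gear 4)
  gear 7: meshes with gear 1 -> depth 2 -> positive (opposite of gear 1)
Queried indices 0, 1, 2, 3, 4, 7 -> positive, negative, positive, negative, positive, positive

Answer: positive negative positive negative positive positive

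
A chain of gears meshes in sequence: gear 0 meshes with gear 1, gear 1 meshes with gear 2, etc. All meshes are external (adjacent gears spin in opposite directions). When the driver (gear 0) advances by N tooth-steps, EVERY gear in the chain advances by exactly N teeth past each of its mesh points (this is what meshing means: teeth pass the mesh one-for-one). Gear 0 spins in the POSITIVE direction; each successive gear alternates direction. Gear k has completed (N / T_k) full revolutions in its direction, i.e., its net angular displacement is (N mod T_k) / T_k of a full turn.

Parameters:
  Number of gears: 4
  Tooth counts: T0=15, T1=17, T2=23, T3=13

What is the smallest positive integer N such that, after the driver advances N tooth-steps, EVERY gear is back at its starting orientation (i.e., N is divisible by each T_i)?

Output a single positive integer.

Gear k returns to start when N is a multiple of T_k.
All gears at start simultaneously when N is a common multiple of [15, 17, 23, 13]; the smallest such N is lcm(15, 17, 23, 13).
Start: lcm = T0 = 15
Fold in T1=17: gcd(15, 17) = 1; lcm(15, 17) = 15 * 17 / 1 = 255 / 1 = 255
Fold in T2=23: gcd(255, 23) = 1; lcm(255, 23) = 255 * 23 / 1 = 5865 / 1 = 5865
Fold in T3=13: gcd(5865, 13) = 1; lcm(5865, 13) = 5865 * 13 / 1 = 76245 / 1 = 76245
Full cycle length = 76245

Answer: 76245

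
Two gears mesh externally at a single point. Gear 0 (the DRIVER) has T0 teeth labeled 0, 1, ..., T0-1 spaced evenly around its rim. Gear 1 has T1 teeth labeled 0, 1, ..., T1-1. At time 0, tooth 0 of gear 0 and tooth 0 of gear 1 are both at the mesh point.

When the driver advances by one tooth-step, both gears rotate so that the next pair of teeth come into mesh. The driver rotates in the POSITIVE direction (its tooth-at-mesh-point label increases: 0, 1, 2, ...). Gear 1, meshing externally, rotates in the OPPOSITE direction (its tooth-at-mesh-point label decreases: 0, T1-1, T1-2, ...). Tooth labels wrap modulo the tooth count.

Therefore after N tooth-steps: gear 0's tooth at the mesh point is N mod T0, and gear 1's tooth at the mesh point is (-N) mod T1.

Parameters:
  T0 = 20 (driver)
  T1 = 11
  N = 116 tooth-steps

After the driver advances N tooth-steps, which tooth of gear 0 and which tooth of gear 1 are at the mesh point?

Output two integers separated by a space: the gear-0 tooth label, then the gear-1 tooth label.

Gear 0 (driver, T0=20): tooth at mesh = N mod T0
  116 = 5 * 20 + 16, so 116 mod 20 = 16
  gear 0 tooth = 16
Gear 1 (driven, T1=11): tooth at mesh = (-N) mod T1
  116 = 10 * 11 + 6, so 116 mod 11 = 6
  (-116) mod 11 = (-6) mod 11 = 11 - 6 = 5
Mesh after 116 steps: gear-0 tooth 16 meets gear-1 tooth 5

Answer: 16 5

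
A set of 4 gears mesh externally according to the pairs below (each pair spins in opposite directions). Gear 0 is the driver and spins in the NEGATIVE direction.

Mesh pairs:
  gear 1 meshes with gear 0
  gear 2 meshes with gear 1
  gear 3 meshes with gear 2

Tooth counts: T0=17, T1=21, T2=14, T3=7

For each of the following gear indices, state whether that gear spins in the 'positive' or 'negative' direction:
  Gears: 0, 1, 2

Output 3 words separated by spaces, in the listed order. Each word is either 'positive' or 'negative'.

Gear 0 (driver): negative (depth 0)
  gear 1: meshes with gear 0 -> depth 1 -> positive (opposite of gear 0)
  gear 2: meshes with gear 1 -> depth 2 -> negative (opposite of gear 1)
  gear 3: meshes with gear 2 -> depth 3 -> positive (opposite of gear 2)
Queried indices 0, 1, 2 -> negative, positive, negative

Answer: negative positive negative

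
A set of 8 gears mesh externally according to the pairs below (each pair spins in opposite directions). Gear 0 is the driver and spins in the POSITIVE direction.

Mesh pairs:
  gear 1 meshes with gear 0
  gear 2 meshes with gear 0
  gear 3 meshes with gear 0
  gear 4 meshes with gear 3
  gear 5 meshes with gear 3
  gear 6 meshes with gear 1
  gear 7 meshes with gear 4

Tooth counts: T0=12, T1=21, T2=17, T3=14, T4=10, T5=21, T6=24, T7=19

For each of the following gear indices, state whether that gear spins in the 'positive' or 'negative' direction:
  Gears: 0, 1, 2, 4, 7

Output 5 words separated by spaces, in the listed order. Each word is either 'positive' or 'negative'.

Gear 0 (driver): positive (depth 0)
  gear 1: meshes with gear 0 -> depth 1 -> negative (opposite of gear 0)
  gear 2: meshes with gear 0 -> depth 1 -> negative (opposite of gear 0)
  gear 3: meshes with gear 0 -> depth 1 -> negative (opposite of gear 0)
  gear 4: meshes with gear 3 -> depth 2 -> positive (opposite of gear 3)
  gear 5: meshes with gear 3 -> depth 2 -> positive (opposite of gear 3)
  gear 6: meshes with gear 1 -> depth 2 -> positive (opposite of gear 1)
  gear 7: meshes with gear 4 -> depth 3 -> negative (opposite of gear 4)
Queried indices 0, 1, 2, 4, 7 -> positive, negative, negative, positive, negative

Answer: positive negative negative positive negative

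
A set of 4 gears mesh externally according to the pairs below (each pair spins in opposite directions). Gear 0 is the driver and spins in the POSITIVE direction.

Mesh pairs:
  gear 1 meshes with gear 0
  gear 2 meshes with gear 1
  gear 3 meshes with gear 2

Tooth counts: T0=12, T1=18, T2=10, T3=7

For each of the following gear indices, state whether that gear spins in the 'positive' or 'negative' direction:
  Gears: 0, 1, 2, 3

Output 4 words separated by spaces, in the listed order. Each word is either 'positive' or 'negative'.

Gear 0 (driver): positive (depth 0)
  gear 1: meshes with gear 0 -> depth 1 -> negative (opposite of gear 0)
  gear 2: meshes with gear 1 -> depth 2 -> positive (opposite of gear 1)
  gear 3: meshes with gear 2 -> depth 3 -> negative (opposite of gear 2)
Queried indices 0, 1, 2, 3 -> positive, negative, positive, negative

Answer: positive negative positive negative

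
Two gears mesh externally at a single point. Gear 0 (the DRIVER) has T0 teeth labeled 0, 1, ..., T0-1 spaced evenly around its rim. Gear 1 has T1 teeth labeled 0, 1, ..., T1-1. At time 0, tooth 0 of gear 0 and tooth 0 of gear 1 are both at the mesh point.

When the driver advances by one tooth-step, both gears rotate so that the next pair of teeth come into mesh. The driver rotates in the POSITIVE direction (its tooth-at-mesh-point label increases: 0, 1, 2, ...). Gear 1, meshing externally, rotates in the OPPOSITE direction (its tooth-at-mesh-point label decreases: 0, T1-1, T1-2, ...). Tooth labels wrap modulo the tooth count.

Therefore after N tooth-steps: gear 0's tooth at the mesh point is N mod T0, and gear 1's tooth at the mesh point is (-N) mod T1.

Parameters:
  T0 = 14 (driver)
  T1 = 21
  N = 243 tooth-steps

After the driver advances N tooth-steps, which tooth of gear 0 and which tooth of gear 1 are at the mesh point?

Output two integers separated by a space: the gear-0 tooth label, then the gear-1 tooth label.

Answer: 5 9

Derivation:
Gear 0 (driver, T0=14): tooth at mesh = N mod T0
  243 = 17 * 14 + 5, so 243 mod 14 = 5
  gear 0 tooth = 5
Gear 1 (driven, T1=21): tooth at mesh = (-N) mod T1
  243 = 11 * 21 + 12, so 243 mod 21 = 12
  (-243) mod 21 = (-12) mod 21 = 21 - 12 = 9
Mesh after 243 steps: gear-0 tooth 5 meets gear-1 tooth 9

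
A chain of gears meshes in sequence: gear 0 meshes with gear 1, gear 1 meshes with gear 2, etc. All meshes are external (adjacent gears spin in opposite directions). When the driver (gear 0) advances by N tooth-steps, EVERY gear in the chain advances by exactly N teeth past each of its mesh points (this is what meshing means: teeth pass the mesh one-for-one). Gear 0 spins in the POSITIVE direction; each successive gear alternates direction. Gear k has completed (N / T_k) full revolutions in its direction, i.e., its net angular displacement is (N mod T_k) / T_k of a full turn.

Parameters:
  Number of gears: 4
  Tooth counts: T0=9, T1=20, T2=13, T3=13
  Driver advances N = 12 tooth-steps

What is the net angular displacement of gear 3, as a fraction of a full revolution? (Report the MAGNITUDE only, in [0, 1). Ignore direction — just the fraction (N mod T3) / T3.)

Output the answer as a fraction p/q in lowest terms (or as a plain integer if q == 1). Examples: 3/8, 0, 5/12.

Chain of 4 gears, tooth counts: [9, 20, 13, 13]
  gear 0: T0=9, direction=positive, advance = 12 mod 9 = 3 teeth = 3/9 turn
  gear 1: T1=20, direction=negative, advance = 12 mod 20 = 12 teeth = 12/20 turn
  gear 2: T2=13, direction=positive, advance = 12 mod 13 = 12 teeth = 12/13 turn
  gear 3: T3=13, direction=negative, advance = 12 mod 13 = 12 teeth = 12/13 turn
Gear 3: 12 mod 13 = 12
Fraction = 12 / 13 = 12/13 (gcd(12,13)=1) = 12/13

Answer: 12/13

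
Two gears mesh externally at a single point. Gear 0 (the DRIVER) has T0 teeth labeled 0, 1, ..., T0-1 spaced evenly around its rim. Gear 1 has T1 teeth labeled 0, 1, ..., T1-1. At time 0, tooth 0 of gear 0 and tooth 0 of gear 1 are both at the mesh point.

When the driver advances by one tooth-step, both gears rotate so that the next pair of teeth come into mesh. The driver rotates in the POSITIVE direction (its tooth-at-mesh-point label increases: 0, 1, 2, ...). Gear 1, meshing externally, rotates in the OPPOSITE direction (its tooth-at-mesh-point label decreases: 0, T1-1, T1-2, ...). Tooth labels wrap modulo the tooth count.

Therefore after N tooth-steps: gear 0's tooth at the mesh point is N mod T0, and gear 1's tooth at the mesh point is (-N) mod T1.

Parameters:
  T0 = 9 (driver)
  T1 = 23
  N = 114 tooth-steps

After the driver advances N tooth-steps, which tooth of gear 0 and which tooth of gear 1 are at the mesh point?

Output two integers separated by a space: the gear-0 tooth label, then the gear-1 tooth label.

Gear 0 (driver, T0=9): tooth at mesh = N mod T0
  114 = 12 * 9 + 6, so 114 mod 9 = 6
  gear 0 tooth = 6
Gear 1 (driven, T1=23): tooth at mesh = (-N) mod T1
  114 = 4 * 23 + 22, so 114 mod 23 = 22
  (-114) mod 23 = (-22) mod 23 = 23 - 22 = 1
Mesh after 114 steps: gear-0 tooth 6 meets gear-1 tooth 1

Answer: 6 1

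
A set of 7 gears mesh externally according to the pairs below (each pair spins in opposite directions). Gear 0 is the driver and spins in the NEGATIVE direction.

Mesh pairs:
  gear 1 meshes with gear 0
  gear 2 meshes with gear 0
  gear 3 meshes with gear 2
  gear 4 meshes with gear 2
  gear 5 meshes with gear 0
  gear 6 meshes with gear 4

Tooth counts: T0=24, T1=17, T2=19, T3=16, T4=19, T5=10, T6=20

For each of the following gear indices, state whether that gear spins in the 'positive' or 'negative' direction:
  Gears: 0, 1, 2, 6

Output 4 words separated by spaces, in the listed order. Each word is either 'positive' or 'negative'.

Gear 0 (driver): negative (depth 0)
  gear 1: meshes with gear 0 -> depth 1 -> positive (opposite of gear 0)
  gear 2: meshes with gear 0 -> depth 1 -> positive (opposite of gear 0)
  gear 3: meshes with gear 2 -> depth 2 -> negative (opposite of gear 2)
  gear 4: meshes with gear 2 -> depth 2 -> negative (opposite of gear 2)
  gear 5: meshes with gear 0 -> depth 1 -> positive (opposite of gear 0)
  gear 6: meshes with gear 4 -> depth 3 -> positive (opposite of gear 4)
Queried indices 0, 1, 2, 6 -> negative, positive, positive, positive

Answer: negative positive positive positive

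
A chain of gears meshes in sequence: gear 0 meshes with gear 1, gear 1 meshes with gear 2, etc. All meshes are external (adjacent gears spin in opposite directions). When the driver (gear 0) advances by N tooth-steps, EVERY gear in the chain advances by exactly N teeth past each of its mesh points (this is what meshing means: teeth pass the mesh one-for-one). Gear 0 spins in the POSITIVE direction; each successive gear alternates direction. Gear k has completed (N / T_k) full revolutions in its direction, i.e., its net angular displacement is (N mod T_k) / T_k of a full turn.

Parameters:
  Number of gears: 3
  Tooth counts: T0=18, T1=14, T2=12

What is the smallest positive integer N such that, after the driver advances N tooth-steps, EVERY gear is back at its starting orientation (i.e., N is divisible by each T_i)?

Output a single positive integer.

Gear k returns to start when N is a multiple of T_k.
All gears at start simultaneously when N is a common multiple of [18, 14, 12]; the smallest such N is lcm(18, 14, 12).
Start: lcm = T0 = 18
Fold in T1=14: gcd(18, 14) = 2; lcm(18, 14) = 18 * 14 / 2 = 252 / 2 = 126
Fold in T2=12: gcd(126, 12) = 6; lcm(126, 12) = 126 * 12 / 6 = 1512 / 6 = 252
Full cycle length = 252

Answer: 252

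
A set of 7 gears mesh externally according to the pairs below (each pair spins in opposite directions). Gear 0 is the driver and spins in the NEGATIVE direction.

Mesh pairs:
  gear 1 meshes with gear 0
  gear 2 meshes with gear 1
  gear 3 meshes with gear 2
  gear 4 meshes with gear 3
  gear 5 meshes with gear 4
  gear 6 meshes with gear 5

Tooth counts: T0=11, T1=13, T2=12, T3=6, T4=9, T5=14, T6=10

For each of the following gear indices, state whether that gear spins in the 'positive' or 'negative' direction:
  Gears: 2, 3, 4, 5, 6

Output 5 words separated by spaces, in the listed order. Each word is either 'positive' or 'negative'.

Gear 0 (driver): negative (depth 0)
  gear 1: meshes with gear 0 -> depth 1 -> positive (opposite of gear 0)
  gear 2: meshes with gear 1 -> depth 2 -> negative (opposite of gear 1)
  gear 3: meshes with gear 2 -> depth 3 -> positive (opposite of gear 2)
  gear 4: meshes with gear 3 -> depth 4 -> negative (opposite of gear 3)
  gear 5: meshes with gear 4 -> depth 5 -> positive (opposite of gear 4)
  gear 6: meshes with gear 5 -> depth 6 -> negative (opposite of gear 5)
Queried indices 2, 3, 4, 5, 6 -> negative, positive, negative, positive, negative

Answer: negative positive negative positive negative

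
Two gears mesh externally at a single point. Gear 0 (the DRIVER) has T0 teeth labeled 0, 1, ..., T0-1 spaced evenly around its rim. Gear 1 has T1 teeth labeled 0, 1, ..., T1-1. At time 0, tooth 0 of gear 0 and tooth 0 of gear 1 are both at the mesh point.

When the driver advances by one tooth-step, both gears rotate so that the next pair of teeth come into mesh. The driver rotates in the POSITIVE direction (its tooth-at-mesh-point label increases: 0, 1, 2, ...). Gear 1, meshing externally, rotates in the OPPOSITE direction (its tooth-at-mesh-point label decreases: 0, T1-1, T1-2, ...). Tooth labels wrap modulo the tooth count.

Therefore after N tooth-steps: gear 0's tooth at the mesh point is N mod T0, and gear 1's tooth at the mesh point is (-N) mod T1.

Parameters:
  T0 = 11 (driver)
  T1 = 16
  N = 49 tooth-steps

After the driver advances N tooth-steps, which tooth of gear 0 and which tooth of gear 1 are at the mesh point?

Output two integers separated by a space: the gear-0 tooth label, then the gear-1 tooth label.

Answer: 5 15

Derivation:
Gear 0 (driver, T0=11): tooth at mesh = N mod T0
  49 = 4 * 11 + 5, so 49 mod 11 = 5
  gear 0 tooth = 5
Gear 1 (driven, T1=16): tooth at mesh = (-N) mod T1
  49 = 3 * 16 + 1, so 49 mod 16 = 1
  (-49) mod 16 = (-1) mod 16 = 16 - 1 = 15
Mesh after 49 steps: gear-0 tooth 5 meets gear-1 tooth 15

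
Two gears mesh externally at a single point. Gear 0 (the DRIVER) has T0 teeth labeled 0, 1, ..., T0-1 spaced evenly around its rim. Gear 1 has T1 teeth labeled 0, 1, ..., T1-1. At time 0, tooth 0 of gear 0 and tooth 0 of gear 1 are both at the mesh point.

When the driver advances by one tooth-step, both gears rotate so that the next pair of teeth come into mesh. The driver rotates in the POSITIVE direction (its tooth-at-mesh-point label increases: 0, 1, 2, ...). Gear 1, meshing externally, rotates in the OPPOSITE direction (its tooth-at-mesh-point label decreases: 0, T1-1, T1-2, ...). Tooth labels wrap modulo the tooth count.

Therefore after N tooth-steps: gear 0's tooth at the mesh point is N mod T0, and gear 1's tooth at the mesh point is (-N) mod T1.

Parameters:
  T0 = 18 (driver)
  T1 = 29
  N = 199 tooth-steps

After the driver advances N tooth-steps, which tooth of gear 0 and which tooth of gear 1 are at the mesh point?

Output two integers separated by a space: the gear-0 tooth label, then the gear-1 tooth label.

Answer: 1 4

Derivation:
Gear 0 (driver, T0=18): tooth at mesh = N mod T0
  199 = 11 * 18 + 1, so 199 mod 18 = 1
  gear 0 tooth = 1
Gear 1 (driven, T1=29): tooth at mesh = (-N) mod T1
  199 = 6 * 29 + 25, so 199 mod 29 = 25
  (-199) mod 29 = (-25) mod 29 = 29 - 25 = 4
Mesh after 199 steps: gear-0 tooth 1 meets gear-1 tooth 4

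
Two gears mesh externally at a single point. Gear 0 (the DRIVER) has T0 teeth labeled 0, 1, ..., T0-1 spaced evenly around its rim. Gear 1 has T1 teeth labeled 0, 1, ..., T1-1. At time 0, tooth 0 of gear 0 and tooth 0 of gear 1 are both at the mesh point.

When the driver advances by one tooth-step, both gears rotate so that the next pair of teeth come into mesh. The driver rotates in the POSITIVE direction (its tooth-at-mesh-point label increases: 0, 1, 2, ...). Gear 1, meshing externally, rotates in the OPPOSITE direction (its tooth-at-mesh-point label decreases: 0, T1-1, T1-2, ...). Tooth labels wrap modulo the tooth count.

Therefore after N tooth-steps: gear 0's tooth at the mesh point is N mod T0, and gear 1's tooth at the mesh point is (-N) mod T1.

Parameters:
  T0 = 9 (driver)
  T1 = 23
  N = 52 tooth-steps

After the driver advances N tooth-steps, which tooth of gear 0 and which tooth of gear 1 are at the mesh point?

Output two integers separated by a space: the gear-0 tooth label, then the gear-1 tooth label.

Answer: 7 17

Derivation:
Gear 0 (driver, T0=9): tooth at mesh = N mod T0
  52 = 5 * 9 + 7, so 52 mod 9 = 7
  gear 0 tooth = 7
Gear 1 (driven, T1=23): tooth at mesh = (-N) mod T1
  52 = 2 * 23 + 6, so 52 mod 23 = 6
  (-52) mod 23 = (-6) mod 23 = 23 - 6 = 17
Mesh after 52 steps: gear-0 tooth 7 meets gear-1 tooth 17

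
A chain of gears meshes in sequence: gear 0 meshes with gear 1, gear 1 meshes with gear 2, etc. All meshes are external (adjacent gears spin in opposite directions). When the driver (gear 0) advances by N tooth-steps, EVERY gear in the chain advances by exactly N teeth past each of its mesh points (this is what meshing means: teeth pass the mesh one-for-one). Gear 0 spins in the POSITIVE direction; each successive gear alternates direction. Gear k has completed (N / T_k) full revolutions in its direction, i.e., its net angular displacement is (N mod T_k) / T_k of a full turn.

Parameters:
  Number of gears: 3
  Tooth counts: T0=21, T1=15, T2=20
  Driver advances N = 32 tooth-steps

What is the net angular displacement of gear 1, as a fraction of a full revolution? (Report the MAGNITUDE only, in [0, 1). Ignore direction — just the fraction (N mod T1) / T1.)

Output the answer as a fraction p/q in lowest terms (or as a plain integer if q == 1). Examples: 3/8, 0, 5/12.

Answer: 2/15

Derivation:
Chain of 3 gears, tooth counts: [21, 15, 20]
  gear 0: T0=21, direction=positive, advance = 32 mod 21 = 11 teeth = 11/21 turn
  gear 1: T1=15, direction=negative, advance = 32 mod 15 = 2 teeth = 2/15 turn
  gear 2: T2=20, direction=positive, advance = 32 mod 20 = 12 teeth = 12/20 turn
Gear 1: 32 mod 15 = 2
Fraction = 2 / 15 = 2/15 (gcd(2,15)=1) = 2/15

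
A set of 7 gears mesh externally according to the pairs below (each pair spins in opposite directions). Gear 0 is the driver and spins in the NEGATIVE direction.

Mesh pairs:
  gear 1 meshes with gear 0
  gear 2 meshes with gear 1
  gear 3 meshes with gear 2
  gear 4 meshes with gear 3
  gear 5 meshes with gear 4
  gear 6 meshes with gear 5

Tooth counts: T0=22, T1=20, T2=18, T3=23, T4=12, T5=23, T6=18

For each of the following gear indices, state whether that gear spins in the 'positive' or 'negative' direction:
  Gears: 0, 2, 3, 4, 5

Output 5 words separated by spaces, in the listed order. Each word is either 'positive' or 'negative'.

Answer: negative negative positive negative positive

Derivation:
Gear 0 (driver): negative (depth 0)
  gear 1: meshes with gear 0 -> depth 1 -> positive (opposite of gear 0)
  gear 2: meshes with gear 1 -> depth 2 -> negative (opposite of gear 1)
  gear 3: meshes with gear 2 -> depth 3 -> positive (opposite of gear 2)
  gear 4: meshes with gear 3 -> depth 4 -> negative (opposite of gear 3)
  gear 5: meshes with gear 4 -> depth 5 -> positive (opposite of gear 4)
  gear 6: meshes with gear 5 -> depth 6 -> negative (opposite of gear 5)
Queried indices 0, 2, 3, 4, 5 -> negative, negative, positive, negative, positive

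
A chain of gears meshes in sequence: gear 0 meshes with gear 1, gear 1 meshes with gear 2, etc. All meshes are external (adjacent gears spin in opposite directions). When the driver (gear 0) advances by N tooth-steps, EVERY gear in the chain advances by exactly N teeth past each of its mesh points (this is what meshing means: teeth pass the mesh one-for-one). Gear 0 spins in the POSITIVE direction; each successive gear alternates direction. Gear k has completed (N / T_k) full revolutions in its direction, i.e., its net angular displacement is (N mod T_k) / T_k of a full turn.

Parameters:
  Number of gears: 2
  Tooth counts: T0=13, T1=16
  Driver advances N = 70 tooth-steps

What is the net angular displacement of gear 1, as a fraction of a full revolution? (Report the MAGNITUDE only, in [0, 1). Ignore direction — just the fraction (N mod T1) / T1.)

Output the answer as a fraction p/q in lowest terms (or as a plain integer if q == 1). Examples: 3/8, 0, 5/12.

Answer: 3/8

Derivation:
Chain of 2 gears, tooth counts: [13, 16]
  gear 0: T0=13, direction=positive, advance = 70 mod 13 = 5 teeth = 5/13 turn
  gear 1: T1=16, direction=negative, advance = 70 mod 16 = 6 teeth = 6/16 turn
Gear 1: 70 mod 16 = 6
Fraction = 6 / 16 = 3/8 (gcd(6,16)=2) = 3/8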